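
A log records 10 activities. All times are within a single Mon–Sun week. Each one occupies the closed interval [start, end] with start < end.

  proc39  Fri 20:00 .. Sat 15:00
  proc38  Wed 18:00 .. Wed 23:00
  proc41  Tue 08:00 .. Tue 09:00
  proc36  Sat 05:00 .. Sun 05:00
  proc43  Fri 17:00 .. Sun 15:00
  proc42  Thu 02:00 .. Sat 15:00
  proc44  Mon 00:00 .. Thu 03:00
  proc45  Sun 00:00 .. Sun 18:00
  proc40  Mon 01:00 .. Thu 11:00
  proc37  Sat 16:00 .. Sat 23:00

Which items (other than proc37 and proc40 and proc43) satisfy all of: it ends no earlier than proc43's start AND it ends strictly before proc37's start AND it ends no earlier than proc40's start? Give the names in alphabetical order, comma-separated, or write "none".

Conditions: its end is no earlier than proc43's start (X.end >= Fri 17:00) AND its end is strictly before proc37's start (X.end < Sat 16:00) AND its end is no earlier than proc40's start (X.end >= Mon 01:00).
proc36: end Sun 05:00 >= Fri 17:00? ✓; end Sun 05:00 < Sat 16:00? ✗; end Sun 05:00 >= Mon 01:00? ✓ → no.
proc38: end Wed 23:00 >= Fri 17:00? ✗; end Wed 23:00 < Sat 16:00? ✓; end Wed 23:00 >= Mon 01:00? ✓ → no.
proc39: end Sat 15:00 >= Fri 17:00? ✓; end Sat 15:00 < Sat 16:00? ✓; end Sat 15:00 >= Mon 01:00? ✓ → yes.
proc41: end Tue 09:00 >= Fri 17:00? ✗; end Tue 09:00 < Sat 16:00? ✓; end Tue 09:00 >= Mon 01:00? ✓ → no.
proc42: end Sat 15:00 >= Fri 17:00? ✓; end Sat 15:00 < Sat 16:00? ✓; end Sat 15:00 >= Mon 01:00? ✓ → yes.
proc44: end Thu 03:00 >= Fri 17:00? ✗; end Thu 03:00 < Sat 16:00? ✓; end Thu 03:00 >= Mon 01:00? ✓ → no.
proc45: end Sun 18:00 >= Fri 17:00? ✓; end Sun 18:00 < Sat 16:00? ✗; end Sun 18:00 >= Mon 01:00? ✓ → no.
Result: proc39, proc42.

proc39, proc42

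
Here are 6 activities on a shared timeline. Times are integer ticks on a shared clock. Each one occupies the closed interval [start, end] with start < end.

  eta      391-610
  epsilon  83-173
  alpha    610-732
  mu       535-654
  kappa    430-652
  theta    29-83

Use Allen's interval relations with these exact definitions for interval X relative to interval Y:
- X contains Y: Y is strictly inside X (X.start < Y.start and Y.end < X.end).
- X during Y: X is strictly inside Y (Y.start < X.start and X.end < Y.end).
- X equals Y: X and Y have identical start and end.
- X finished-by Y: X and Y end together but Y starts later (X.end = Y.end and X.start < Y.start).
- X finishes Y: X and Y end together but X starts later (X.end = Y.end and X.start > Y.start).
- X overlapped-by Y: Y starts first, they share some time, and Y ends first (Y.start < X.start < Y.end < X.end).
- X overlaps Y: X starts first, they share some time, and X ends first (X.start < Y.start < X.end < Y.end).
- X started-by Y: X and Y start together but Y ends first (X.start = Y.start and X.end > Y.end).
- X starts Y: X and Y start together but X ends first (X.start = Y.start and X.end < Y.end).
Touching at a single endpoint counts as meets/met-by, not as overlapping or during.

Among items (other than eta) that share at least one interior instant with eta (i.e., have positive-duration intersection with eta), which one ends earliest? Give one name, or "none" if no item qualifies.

kappa

Target eta = [391, 610].
alpha [610, 732] → met-by → excluded.
epsilon [83, 173] → before → excluded.
kappa [430, 652] → overlapped-by → candidate.
mu [535, 654] → overlapped-by → candidate.
theta [29, 83] → before → excluded.
Among candidates, earliest end is 652 → kappa.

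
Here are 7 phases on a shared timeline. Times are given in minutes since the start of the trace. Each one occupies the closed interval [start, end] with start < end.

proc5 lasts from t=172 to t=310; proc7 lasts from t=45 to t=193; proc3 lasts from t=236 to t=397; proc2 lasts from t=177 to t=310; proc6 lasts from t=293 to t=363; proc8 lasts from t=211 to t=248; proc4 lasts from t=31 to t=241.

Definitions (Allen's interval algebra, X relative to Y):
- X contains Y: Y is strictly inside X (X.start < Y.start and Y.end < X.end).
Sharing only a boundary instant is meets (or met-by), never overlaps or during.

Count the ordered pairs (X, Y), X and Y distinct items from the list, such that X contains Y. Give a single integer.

Checking all 42 ordered pairs for relation 'contains'; matching pairs in alphabetical order:
(proc2, proc8): proc2 contains proc8 ✓
(proc3, proc6): proc3 contains proc6 ✓
(proc4, proc7): proc4 contains proc7 ✓
(proc5, proc8): proc5 contains proc8 ✓
Count: 4.

4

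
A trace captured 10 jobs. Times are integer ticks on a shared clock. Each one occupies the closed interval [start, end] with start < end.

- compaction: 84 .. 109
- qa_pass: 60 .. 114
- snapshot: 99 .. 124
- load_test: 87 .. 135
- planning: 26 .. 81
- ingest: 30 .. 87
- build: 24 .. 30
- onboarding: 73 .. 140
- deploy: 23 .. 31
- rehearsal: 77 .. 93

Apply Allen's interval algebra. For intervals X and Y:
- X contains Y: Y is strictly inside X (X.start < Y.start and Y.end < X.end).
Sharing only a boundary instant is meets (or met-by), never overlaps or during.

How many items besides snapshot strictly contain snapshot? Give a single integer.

Target snapshot = [99, 124].
build [24, 30] → before → no.
compaction [84, 109] → overlaps → no.
deploy [23, 31] → before → no.
ingest [30, 87] → before → no.
load_test [87, 135] → contains → counts.
onboarding [73, 140] → contains → counts.
planning [26, 81] → before → no.
qa_pass [60, 114] → overlaps → no.
rehearsal [77, 93] → before → no.
Total: 2.

2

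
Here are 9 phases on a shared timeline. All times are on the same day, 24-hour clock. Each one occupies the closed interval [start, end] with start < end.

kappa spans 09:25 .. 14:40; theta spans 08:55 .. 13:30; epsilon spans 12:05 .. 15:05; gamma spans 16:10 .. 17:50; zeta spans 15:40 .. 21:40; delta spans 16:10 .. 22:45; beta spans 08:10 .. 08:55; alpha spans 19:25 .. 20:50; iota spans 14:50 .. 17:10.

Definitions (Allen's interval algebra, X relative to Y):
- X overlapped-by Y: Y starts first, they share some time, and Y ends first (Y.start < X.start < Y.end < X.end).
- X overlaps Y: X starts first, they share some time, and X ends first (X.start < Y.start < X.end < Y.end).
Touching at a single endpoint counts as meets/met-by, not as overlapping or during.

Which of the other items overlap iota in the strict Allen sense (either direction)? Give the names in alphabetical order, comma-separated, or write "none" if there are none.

delta, epsilon, gamma, zeta

Target iota = [14:50, 17:10].
alpha [19:25, 20:50] → after → no.
beta [08:10, 08:55] → before → no.
delta [16:10, 22:45] → overlapped-by → yes.
epsilon [12:05, 15:05] → overlaps → yes.
gamma [16:10, 17:50] → overlapped-by → yes.
kappa [09:25, 14:40] → before → no.
theta [08:55, 13:30] → before → no.
zeta [15:40, 21:40] → overlapped-by → yes.
Result: delta, epsilon, gamma, zeta.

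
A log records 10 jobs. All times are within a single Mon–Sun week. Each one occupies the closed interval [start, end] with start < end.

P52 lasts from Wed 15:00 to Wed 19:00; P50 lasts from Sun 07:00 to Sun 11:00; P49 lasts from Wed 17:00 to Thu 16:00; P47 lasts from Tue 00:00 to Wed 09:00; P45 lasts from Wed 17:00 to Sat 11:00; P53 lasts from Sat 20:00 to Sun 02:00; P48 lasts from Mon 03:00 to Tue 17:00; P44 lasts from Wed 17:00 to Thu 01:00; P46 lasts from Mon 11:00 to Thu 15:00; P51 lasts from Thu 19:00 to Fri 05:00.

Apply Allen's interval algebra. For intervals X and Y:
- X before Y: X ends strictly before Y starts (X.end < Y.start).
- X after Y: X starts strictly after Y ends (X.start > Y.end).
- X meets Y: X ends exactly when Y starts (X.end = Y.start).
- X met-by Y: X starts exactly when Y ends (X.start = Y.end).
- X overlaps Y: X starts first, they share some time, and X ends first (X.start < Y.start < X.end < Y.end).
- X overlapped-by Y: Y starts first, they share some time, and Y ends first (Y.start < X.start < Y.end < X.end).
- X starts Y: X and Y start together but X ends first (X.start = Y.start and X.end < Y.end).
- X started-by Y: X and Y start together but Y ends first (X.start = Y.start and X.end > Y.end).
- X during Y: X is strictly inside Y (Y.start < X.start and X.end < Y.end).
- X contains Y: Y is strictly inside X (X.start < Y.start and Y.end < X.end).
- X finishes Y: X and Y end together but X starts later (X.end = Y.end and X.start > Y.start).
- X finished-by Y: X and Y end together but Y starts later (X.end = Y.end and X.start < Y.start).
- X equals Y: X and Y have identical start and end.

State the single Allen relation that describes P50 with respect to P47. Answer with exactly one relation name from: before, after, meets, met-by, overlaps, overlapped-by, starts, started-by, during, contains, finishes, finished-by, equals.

P50 = [Sun 07:00, Sun 11:00]; P47 = [Tue 00:00, Wed 09:00].
Compare endpoints: P50.start > P47.start, P50.start > P47.end, P50.end > P47.start, P50.end > P47.end.
That pattern is 'after'.

after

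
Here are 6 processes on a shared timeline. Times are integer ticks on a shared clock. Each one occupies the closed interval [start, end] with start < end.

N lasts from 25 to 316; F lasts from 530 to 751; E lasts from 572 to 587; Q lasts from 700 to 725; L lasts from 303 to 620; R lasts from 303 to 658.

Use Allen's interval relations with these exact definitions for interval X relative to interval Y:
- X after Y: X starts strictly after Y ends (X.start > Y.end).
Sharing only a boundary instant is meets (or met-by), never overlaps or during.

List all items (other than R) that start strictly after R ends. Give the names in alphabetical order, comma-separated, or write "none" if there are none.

Q

Target R = [303, 658].
E [572, 587] → during → no.
F [530, 751] → overlapped-by → no.
L [303, 620] → starts → no.
N [25, 316] → overlaps → no.
Q [700, 725] → after → yes.
Result: Q.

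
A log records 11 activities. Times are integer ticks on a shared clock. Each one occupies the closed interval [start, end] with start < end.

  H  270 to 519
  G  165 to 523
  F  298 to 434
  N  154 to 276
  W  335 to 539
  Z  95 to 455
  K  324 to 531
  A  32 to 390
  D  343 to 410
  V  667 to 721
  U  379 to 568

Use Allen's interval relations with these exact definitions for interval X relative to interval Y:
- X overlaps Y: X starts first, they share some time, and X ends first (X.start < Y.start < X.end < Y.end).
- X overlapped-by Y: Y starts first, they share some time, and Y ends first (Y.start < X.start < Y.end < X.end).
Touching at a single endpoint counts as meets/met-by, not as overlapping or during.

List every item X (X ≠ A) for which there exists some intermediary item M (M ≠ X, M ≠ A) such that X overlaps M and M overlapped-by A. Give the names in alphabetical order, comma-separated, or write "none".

D, F, G, H, K, N, W, Z

Target A = [32, 390].
Intermediaries M with M overlapped-by A: D, F, G, H, K, U, W, Z.
Via D — items with X overlaps D: none.
Via F — items with X overlaps F: none.
Via G — items with X overlaps G: N, Z.
Via H — items with X overlaps H: N, Z.
Via K — items with X overlaps K: F, G, H, Z.
Via U — items with X overlaps U: D, F, G, H, K, W, Z.
Via W — items with X overlaps W: F, G, H, K, Z.
Via Z — items with X overlaps Z: none.
Union: D, F, G, H, K, N, W, Z.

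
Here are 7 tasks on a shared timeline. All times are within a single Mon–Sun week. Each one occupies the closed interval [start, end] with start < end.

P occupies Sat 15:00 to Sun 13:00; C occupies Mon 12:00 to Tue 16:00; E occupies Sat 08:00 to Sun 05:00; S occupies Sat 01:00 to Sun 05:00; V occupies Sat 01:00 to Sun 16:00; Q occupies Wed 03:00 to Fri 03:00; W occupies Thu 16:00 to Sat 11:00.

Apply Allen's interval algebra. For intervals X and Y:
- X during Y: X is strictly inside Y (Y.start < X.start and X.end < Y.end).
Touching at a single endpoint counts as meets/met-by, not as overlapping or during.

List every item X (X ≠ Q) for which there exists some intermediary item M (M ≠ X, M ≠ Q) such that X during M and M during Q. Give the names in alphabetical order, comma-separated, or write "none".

none

Target Q = [Wed 03:00, Fri 03:00].
Intermediaries M with M during Q: none.
Union: none.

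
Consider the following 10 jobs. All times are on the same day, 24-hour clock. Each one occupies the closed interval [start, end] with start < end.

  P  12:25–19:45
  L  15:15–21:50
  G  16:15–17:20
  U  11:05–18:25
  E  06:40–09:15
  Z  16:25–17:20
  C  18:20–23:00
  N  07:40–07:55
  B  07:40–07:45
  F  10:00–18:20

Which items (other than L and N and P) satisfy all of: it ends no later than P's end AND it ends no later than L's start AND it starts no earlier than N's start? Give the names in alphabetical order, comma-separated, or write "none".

Conditions: its end is no later than P's end (X.end <= 19:45) AND its end is no later than L's start (X.end <= 15:15) AND its start is no earlier than N's start (X.start >= 07:40).
B: end 07:45 <= 19:45? ✓; end 07:45 <= 15:15? ✓; start 07:40 >= 07:40? ✓ → yes.
C: end 23:00 <= 19:45? ✗; end 23:00 <= 15:15? ✗; start 18:20 >= 07:40? ✓ → no.
E: end 09:15 <= 19:45? ✓; end 09:15 <= 15:15? ✓; start 06:40 >= 07:40? ✗ → no.
F: end 18:20 <= 19:45? ✓; end 18:20 <= 15:15? ✗; start 10:00 >= 07:40? ✓ → no.
G: end 17:20 <= 19:45? ✓; end 17:20 <= 15:15? ✗; start 16:15 >= 07:40? ✓ → no.
U: end 18:25 <= 19:45? ✓; end 18:25 <= 15:15? ✗; start 11:05 >= 07:40? ✓ → no.
Z: end 17:20 <= 19:45? ✓; end 17:20 <= 15:15? ✗; start 16:25 >= 07:40? ✓ → no.
Result: B.

B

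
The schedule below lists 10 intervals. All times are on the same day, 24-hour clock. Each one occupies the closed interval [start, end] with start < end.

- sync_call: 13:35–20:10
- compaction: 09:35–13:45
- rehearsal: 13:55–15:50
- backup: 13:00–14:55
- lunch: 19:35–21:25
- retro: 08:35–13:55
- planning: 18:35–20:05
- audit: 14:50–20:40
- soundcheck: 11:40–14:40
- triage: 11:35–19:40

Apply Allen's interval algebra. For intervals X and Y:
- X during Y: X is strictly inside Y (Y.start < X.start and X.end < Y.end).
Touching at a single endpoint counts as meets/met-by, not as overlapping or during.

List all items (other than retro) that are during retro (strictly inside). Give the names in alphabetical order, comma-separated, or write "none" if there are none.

compaction

Target retro = [08:35, 13:55].
audit [14:50, 20:40] → after → no.
backup [13:00, 14:55] → overlapped-by → no.
compaction [09:35, 13:45] → during → yes.
lunch [19:35, 21:25] → after → no.
planning [18:35, 20:05] → after → no.
rehearsal [13:55, 15:50] → met-by → no.
soundcheck [11:40, 14:40] → overlapped-by → no.
sync_call [13:35, 20:10] → overlapped-by → no.
triage [11:35, 19:40] → overlapped-by → no.
Result: compaction.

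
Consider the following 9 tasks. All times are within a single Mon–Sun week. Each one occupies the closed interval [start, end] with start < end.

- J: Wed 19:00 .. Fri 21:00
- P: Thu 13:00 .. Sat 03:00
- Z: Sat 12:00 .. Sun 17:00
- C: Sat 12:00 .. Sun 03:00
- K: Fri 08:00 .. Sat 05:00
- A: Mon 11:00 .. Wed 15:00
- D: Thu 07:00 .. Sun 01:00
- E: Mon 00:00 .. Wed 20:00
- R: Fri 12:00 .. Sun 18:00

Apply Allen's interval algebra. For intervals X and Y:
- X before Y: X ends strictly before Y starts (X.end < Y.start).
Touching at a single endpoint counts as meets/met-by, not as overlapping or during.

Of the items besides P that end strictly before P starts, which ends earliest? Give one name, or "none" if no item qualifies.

Target P = [Thu 13:00, Sat 03:00].
A [Mon 11:00, Wed 15:00] → before → candidate.
C [Sat 12:00, Sun 03:00] → after → excluded.
D [Thu 07:00, Sun 01:00] → contains → excluded.
E [Mon 00:00, Wed 20:00] → before → candidate.
J [Wed 19:00, Fri 21:00] → overlaps → excluded.
K [Fri 08:00, Sat 05:00] → overlapped-by → excluded.
R [Fri 12:00, Sun 18:00] → overlapped-by → excluded.
Z [Sat 12:00, Sun 17:00] → after → excluded.
Among candidates, earliest end is Wed 15:00 → A.

A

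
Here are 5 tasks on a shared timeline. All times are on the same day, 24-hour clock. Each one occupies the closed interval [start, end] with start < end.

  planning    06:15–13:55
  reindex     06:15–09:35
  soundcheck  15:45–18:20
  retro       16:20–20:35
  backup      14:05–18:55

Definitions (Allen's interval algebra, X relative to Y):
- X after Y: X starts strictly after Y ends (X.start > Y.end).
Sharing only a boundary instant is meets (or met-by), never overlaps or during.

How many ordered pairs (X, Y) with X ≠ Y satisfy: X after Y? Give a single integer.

6

Checking all 20 ordered pairs for relation 'after'; matching pairs in alphabetical order:
(backup, planning): backup after planning ✓
(backup, reindex): backup after reindex ✓
(retro, planning): retro after planning ✓
(retro, reindex): retro after reindex ✓
(soundcheck, planning): soundcheck after planning ✓
(soundcheck, reindex): soundcheck after reindex ✓
Count: 6.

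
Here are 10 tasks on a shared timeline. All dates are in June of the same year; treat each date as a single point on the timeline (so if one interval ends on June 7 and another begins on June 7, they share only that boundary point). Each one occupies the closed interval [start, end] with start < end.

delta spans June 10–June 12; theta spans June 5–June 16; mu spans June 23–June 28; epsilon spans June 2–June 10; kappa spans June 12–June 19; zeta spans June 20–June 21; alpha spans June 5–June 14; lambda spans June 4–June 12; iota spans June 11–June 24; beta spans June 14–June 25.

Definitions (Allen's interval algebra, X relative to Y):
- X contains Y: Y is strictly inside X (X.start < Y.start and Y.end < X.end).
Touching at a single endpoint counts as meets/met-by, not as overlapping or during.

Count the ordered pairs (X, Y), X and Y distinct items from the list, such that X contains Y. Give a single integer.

5

Checking all 90 ordered pairs for relation 'contains'; matching pairs in alphabetical order:
(alpha, delta): alpha contains delta ✓
(beta, zeta): beta contains zeta ✓
(iota, kappa): iota contains kappa ✓
(iota, zeta): iota contains zeta ✓
(theta, delta): theta contains delta ✓
Count: 5.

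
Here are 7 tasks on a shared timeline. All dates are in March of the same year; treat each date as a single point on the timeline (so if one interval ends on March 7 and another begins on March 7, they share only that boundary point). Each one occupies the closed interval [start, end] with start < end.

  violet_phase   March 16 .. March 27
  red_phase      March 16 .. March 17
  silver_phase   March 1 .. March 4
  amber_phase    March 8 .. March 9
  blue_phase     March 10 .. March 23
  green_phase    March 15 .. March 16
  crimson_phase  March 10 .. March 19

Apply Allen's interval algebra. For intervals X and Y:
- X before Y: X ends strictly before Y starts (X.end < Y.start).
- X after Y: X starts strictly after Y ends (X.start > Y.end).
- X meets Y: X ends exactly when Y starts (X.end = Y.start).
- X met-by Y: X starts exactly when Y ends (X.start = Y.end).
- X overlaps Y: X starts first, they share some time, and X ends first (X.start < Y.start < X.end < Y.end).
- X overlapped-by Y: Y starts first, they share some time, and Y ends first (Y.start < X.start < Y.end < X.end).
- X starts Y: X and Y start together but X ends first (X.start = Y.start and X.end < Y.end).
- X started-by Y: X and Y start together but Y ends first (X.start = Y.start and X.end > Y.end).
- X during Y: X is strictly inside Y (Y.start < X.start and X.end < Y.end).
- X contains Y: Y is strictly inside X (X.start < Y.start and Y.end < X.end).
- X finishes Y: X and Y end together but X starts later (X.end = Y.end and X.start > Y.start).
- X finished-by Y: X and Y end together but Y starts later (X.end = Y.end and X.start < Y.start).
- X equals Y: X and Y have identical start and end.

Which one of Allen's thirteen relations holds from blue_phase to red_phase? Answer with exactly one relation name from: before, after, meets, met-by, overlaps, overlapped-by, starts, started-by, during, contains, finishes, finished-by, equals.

contains

blue_phase = [March 10, March 23]; red_phase = [March 16, March 17].
Compare endpoints: blue_phase.start < red_phase.start, blue_phase.start < red_phase.end, blue_phase.end > red_phase.start, blue_phase.end > red_phase.end.
That pattern is 'contains'.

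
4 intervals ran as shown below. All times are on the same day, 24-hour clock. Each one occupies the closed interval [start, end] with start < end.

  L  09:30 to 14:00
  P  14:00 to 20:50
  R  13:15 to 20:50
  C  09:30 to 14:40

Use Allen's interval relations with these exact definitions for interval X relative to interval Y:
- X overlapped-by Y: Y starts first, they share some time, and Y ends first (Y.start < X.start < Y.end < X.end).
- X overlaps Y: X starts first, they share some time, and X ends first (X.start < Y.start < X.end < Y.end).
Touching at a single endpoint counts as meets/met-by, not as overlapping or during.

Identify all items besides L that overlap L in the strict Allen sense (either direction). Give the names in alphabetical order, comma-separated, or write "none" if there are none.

R

Target L = [09:30, 14:00].
C [09:30, 14:40] → started-by → no.
P [14:00, 20:50] → met-by → no.
R [13:15, 20:50] → overlapped-by → yes.
Result: R.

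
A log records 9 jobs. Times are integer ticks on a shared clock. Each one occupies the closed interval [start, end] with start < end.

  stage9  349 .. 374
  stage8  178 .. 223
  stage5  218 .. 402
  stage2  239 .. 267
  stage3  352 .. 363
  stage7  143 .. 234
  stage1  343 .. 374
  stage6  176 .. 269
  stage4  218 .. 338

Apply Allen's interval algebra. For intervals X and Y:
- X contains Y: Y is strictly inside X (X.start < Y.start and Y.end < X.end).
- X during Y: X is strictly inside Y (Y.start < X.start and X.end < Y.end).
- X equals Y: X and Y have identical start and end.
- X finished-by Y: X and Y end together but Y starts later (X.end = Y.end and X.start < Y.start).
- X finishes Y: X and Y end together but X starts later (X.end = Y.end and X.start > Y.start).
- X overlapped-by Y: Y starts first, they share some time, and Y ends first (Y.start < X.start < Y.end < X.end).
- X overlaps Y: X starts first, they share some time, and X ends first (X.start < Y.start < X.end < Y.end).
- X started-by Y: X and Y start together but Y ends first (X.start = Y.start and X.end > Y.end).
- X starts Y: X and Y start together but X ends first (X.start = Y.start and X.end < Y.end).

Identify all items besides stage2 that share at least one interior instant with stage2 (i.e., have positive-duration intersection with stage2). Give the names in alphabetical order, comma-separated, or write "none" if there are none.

Target stage2 = [239, 267].
stage1 [343, 374] → after → no.
stage3 [352, 363] → after → no.
stage4 [218, 338] → contains → yes.
stage5 [218, 402] → contains → yes.
stage6 [176, 269] → contains → yes.
stage7 [143, 234] → before → no.
stage8 [178, 223] → before → no.
stage9 [349, 374] → after → no.
Result: stage4, stage5, stage6.

stage4, stage5, stage6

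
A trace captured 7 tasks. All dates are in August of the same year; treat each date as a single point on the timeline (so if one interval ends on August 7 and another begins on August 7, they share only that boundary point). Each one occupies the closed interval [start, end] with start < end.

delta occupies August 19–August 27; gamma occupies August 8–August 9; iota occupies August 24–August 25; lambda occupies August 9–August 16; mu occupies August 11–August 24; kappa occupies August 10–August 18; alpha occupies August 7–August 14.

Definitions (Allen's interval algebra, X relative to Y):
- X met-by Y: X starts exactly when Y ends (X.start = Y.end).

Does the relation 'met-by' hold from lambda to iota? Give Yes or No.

No

lambda = [August 9, August 16], iota = [August 24, August 25].
Actual relation of lambda to iota: before.
Asked whether 'met-by' holds → No.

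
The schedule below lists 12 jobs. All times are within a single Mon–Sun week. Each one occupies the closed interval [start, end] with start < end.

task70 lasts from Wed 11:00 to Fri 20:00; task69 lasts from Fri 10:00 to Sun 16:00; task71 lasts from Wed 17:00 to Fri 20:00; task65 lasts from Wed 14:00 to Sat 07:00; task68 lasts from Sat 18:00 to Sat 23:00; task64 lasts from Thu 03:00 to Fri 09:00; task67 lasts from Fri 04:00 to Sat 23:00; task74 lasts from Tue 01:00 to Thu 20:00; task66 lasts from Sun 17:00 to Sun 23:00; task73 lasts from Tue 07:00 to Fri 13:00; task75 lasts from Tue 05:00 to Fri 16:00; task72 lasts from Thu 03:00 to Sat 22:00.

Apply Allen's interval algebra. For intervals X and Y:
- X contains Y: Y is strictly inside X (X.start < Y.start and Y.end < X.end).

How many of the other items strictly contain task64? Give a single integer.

Target task64 = [Thu 03:00, Fri 09:00].
task65 [Wed 14:00, Sat 07:00] → contains → counts.
task66 [Sun 17:00, Sun 23:00] → after → no.
task67 [Fri 04:00, Sat 23:00] → overlapped-by → no.
task68 [Sat 18:00, Sat 23:00] → after → no.
task69 [Fri 10:00, Sun 16:00] → after → no.
task70 [Wed 11:00, Fri 20:00] → contains → counts.
task71 [Wed 17:00, Fri 20:00] → contains → counts.
task72 [Thu 03:00, Sat 22:00] → started-by → no.
task73 [Tue 07:00, Fri 13:00] → contains → counts.
task74 [Tue 01:00, Thu 20:00] → overlaps → no.
task75 [Tue 05:00, Fri 16:00] → contains → counts.
Total: 5.

5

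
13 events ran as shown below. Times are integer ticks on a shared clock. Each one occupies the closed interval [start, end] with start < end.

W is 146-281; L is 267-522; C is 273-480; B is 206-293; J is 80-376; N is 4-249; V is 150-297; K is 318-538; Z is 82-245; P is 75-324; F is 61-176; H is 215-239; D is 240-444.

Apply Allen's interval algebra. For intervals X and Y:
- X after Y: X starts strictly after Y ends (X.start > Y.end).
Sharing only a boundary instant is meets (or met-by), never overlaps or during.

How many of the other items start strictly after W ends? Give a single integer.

Target W = [146, 281].
B [206, 293] → overlapped-by → no.
C [273, 480] → overlapped-by → no.
D [240, 444] → overlapped-by → no.
F [61, 176] → overlaps → no.
H [215, 239] → during → no.
J [80, 376] → contains → no.
K [318, 538] → after → counts.
L [267, 522] → overlapped-by → no.
N [4, 249] → overlaps → no.
P [75, 324] → contains → no.
V [150, 297] → overlapped-by → no.
Z [82, 245] → overlaps → no.
Total: 1.

1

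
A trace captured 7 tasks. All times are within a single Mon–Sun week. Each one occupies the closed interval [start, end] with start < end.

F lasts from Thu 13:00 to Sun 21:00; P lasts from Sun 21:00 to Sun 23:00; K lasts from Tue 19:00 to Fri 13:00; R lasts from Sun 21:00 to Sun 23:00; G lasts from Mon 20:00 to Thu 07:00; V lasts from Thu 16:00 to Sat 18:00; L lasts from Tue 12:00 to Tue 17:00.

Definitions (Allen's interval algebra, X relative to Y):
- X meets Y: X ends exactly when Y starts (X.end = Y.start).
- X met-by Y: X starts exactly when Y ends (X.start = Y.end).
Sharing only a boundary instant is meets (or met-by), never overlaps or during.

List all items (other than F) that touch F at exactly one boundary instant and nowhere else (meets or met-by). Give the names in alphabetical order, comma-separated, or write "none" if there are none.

P, R

Target F = [Thu 13:00, Sun 21:00].
G [Mon 20:00, Thu 07:00] → before → no.
K [Tue 19:00, Fri 13:00] → overlaps → no.
L [Tue 12:00, Tue 17:00] → before → no.
P [Sun 21:00, Sun 23:00] → met-by → yes.
R [Sun 21:00, Sun 23:00] → met-by → yes.
V [Thu 16:00, Sat 18:00] → during → no.
Result: P, R.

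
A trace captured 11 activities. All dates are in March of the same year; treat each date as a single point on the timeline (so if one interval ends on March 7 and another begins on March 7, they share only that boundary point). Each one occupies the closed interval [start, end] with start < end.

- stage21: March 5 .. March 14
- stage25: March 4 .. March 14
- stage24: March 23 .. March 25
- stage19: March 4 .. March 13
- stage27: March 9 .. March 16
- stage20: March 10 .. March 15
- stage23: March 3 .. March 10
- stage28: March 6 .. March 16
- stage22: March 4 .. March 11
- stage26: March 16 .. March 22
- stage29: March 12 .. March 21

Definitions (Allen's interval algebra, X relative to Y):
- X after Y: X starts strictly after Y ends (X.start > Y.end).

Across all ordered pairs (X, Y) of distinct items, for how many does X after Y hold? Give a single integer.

Checking all 110 ordered pairs for relation 'after'; matching pairs in alphabetical order:
(stage24, stage19): stage24 after stage19 ✓
(stage24, stage20): stage24 after stage20 ✓
(stage24, stage21): stage24 after stage21 ✓
(stage24, stage22): stage24 after stage22 ✓
(stage24, stage23): stage24 after stage23 ✓
(stage24, stage25): stage24 after stage25 ✓
(stage24, stage26): stage24 after stage26 ✓
(stage24, stage27): stage24 after stage27 ✓
(stage24, stage28): stage24 after stage28 ✓
(stage24, stage29): stage24 after stage29 ✓
(stage26, stage19): stage26 after stage19 ✓
(stage26, stage20): stage26 after stage20 ✓
(stage26, stage21): stage26 after stage21 ✓
(stage26, stage22): stage26 after stage22 ✓
(stage26, stage23): stage26 after stage23 ✓
(stage26, stage25): stage26 after stage25 ✓
(stage29, stage22): stage29 after stage22 ✓
(stage29, stage23): stage29 after stage23 ✓
Count: 18.

18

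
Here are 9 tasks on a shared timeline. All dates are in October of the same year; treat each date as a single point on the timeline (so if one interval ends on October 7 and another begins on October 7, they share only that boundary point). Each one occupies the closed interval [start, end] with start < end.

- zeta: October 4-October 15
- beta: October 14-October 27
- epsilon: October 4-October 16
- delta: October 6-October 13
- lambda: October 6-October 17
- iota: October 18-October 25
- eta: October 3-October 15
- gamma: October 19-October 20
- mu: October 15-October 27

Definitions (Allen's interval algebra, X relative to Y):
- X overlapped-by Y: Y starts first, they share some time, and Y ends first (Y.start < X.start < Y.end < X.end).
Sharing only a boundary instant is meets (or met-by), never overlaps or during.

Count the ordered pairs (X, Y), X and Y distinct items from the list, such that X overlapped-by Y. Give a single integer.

10

Checking all 72 ordered pairs for relation 'overlapped-by'; matching pairs in alphabetical order:
(beta, epsilon): beta overlapped-by epsilon ✓
(beta, eta): beta overlapped-by eta ✓
(beta, lambda): beta overlapped-by lambda ✓
(beta, zeta): beta overlapped-by zeta ✓
(epsilon, eta): epsilon overlapped-by eta ✓
(lambda, epsilon): lambda overlapped-by epsilon ✓
(lambda, eta): lambda overlapped-by eta ✓
(lambda, zeta): lambda overlapped-by zeta ✓
(mu, epsilon): mu overlapped-by epsilon ✓
(mu, lambda): mu overlapped-by lambda ✓
Count: 10.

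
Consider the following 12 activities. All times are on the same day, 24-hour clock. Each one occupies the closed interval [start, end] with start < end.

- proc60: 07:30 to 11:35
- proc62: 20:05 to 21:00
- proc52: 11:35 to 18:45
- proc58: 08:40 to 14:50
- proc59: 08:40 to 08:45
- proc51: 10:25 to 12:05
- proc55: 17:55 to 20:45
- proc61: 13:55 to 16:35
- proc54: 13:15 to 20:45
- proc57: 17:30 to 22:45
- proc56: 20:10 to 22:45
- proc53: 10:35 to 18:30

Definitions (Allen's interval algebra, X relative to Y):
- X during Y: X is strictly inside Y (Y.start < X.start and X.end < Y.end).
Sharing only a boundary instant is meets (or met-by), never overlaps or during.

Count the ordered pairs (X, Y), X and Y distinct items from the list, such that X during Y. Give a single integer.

Checking all 132 ordered pairs for relation 'during'; matching pairs in alphabetical order:
(proc51, proc58): proc51 during proc58 ✓
(proc55, proc57): proc55 during proc57 ✓
(proc59, proc60): proc59 during proc60 ✓
(proc61, proc52): proc61 during proc52 ✓
(proc61, proc53): proc61 during proc53 ✓
(proc61, proc54): proc61 during proc54 ✓
(proc62, proc57): proc62 during proc57 ✓
Count: 7.

7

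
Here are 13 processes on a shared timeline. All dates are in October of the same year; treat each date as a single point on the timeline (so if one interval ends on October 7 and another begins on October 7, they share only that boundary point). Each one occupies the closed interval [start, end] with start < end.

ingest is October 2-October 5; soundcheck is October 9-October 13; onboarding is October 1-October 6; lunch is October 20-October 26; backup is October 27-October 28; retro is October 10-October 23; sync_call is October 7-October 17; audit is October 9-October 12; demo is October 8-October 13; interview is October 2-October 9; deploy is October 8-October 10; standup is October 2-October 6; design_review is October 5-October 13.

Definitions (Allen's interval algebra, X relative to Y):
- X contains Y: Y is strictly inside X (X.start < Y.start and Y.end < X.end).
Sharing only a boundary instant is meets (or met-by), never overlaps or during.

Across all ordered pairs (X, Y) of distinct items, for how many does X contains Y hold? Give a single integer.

8

Checking all 156 ordered pairs for relation 'contains'; matching pairs in alphabetical order:
(demo, audit): demo contains audit ✓
(design_review, audit): design_review contains audit ✓
(design_review, deploy): design_review contains deploy ✓
(onboarding, ingest): onboarding contains ingest ✓
(sync_call, audit): sync_call contains audit ✓
(sync_call, demo): sync_call contains demo ✓
(sync_call, deploy): sync_call contains deploy ✓
(sync_call, soundcheck): sync_call contains soundcheck ✓
Count: 8.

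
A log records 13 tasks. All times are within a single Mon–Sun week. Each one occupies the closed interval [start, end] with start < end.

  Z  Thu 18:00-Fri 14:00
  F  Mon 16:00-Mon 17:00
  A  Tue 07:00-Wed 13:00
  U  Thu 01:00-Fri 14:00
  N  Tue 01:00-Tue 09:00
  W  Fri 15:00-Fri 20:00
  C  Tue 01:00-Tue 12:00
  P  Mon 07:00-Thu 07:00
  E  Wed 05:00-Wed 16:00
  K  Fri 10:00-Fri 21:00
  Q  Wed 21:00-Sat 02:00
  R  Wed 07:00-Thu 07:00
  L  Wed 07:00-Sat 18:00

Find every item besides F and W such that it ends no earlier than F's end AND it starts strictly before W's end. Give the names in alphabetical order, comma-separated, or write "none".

Conditions: its end is no earlier than F's end (X.end >= Mon 17:00) AND its start is strictly before W's end (X.start < Fri 20:00).
A: end Wed 13:00 >= Mon 17:00? ✓; start Tue 07:00 < Fri 20:00? ✓ → yes.
C: end Tue 12:00 >= Mon 17:00? ✓; start Tue 01:00 < Fri 20:00? ✓ → yes.
E: end Wed 16:00 >= Mon 17:00? ✓; start Wed 05:00 < Fri 20:00? ✓ → yes.
K: end Fri 21:00 >= Mon 17:00? ✓; start Fri 10:00 < Fri 20:00? ✓ → yes.
L: end Sat 18:00 >= Mon 17:00? ✓; start Wed 07:00 < Fri 20:00? ✓ → yes.
N: end Tue 09:00 >= Mon 17:00? ✓; start Tue 01:00 < Fri 20:00? ✓ → yes.
P: end Thu 07:00 >= Mon 17:00? ✓; start Mon 07:00 < Fri 20:00? ✓ → yes.
Q: end Sat 02:00 >= Mon 17:00? ✓; start Wed 21:00 < Fri 20:00? ✓ → yes.
R: end Thu 07:00 >= Mon 17:00? ✓; start Wed 07:00 < Fri 20:00? ✓ → yes.
U: end Fri 14:00 >= Mon 17:00? ✓; start Thu 01:00 < Fri 20:00? ✓ → yes.
Z: end Fri 14:00 >= Mon 17:00? ✓; start Thu 18:00 < Fri 20:00? ✓ → yes.
Result: A, C, E, K, L, N, P, Q, R, U, Z.

A, C, E, K, L, N, P, Q, R, U, Z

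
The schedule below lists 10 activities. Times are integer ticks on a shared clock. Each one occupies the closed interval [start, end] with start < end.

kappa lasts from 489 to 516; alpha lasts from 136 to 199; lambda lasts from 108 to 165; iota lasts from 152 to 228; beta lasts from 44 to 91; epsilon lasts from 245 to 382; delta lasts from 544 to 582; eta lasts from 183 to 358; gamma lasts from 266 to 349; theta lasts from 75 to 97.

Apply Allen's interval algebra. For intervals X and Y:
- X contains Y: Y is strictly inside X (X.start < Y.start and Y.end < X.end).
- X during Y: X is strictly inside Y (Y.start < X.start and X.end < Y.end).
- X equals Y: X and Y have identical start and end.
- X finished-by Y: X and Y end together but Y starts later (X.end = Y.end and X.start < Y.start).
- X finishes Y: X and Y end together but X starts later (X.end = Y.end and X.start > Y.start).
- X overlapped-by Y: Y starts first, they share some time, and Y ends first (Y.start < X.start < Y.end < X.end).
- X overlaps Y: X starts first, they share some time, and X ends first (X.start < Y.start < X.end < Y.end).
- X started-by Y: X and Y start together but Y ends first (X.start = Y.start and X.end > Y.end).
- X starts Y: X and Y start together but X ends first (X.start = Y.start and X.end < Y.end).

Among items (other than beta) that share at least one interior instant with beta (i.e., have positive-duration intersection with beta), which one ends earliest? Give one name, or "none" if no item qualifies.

theta

Target beta = [44, 91].
alpha [136, 199] → after → excluded.
delta [544, 582] → after → excluded.
epsilon [245, 382] → after → excluded.
eta [183, 358] → after → excluded.
gamma [266, 349] → after → excluded.
iota [152, 228] → after → excluded.
kappa [489, 516] → after → excluded.
lambda [108, 165] → after → excluded.
theta [75, 97] → overlapped-by → candidate.
Among candidates, earliest end is 97 → theta.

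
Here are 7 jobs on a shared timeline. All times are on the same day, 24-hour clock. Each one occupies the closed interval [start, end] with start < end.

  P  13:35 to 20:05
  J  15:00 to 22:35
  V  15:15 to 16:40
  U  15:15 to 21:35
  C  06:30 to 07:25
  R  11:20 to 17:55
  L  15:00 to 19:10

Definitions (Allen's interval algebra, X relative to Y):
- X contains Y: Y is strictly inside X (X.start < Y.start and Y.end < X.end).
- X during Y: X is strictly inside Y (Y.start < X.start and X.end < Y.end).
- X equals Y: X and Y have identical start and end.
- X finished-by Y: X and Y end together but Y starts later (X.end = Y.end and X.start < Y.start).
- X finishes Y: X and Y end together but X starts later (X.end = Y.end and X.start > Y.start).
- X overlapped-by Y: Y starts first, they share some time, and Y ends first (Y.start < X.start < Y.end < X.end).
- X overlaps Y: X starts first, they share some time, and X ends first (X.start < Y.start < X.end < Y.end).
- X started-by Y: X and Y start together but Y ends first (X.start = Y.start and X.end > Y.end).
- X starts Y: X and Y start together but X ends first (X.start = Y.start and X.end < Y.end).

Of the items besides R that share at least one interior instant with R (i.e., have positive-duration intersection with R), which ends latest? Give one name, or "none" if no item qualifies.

J

Target R = [11:20, 17:55].
C [06:30, 07:25] → before → excluded.
J [15:00, 22:35] → overlapped-by → candidate.
L [15:00, 19:10] → overlapped-by → candidate.
P [13:35, 20:05] → overlapped-by → candidate.
U [15:15, 21:35] → overlapped-by → candidate.
V [15:15, 16:40] → during → candidate.
Among candidates, latest end is 22:35 → J.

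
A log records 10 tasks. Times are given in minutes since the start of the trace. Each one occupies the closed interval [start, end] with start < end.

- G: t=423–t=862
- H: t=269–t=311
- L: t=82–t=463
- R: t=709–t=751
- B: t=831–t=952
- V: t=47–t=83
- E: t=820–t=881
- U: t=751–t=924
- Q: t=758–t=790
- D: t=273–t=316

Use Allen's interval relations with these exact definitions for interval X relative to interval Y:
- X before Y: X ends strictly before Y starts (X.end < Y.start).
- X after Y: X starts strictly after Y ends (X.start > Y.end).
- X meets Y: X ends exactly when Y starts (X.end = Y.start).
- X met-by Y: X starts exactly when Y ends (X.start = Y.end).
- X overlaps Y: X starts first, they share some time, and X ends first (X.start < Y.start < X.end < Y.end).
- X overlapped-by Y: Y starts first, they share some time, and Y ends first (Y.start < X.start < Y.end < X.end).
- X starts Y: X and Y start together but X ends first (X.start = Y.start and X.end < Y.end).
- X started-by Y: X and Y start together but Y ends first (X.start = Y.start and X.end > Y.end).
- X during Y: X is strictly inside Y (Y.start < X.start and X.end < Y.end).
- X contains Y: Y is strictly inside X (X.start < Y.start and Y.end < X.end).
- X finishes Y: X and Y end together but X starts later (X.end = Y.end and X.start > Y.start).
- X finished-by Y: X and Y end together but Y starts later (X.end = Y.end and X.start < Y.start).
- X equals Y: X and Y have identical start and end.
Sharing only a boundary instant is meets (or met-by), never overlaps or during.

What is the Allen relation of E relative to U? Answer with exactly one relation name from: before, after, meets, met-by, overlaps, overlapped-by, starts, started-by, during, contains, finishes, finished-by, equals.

during

E = [t=820, t=881]; U = [t=751, t=924].
Compare endpoints: E.start > U.start, E.start < U.end, E.end > U.start, E.end < U.end.
That pattern is 'during'.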